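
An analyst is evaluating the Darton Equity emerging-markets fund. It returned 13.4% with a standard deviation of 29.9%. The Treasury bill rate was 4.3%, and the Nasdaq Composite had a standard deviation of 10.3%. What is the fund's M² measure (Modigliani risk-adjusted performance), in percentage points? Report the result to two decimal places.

7.43

Sharpe = (Rp − Rf) / σp = (13.4% − 4.3%) / 29.9% = 0.3043
M² = Rf + Sharpe × σm = 4.3% + 0.3043 × 10.3% = 7.4343%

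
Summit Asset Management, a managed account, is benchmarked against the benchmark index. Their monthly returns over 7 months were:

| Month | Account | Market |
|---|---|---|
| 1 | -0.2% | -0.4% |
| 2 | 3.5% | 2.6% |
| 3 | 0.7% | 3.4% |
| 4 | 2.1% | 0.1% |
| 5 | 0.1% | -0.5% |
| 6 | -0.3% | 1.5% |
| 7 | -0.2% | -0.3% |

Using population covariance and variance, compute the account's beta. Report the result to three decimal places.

0.402

r̄p = 0.8143%,  r̄m = 0.9143%
Cov = Σ(rp − r̄p)(rm − r̄m) / 7 = 0.8741
Var(rm) = Σ(rm − r̄m)² / 7 = 2.1755
β = Cov / Var = 0.8741 / 2.1755 = 0.4018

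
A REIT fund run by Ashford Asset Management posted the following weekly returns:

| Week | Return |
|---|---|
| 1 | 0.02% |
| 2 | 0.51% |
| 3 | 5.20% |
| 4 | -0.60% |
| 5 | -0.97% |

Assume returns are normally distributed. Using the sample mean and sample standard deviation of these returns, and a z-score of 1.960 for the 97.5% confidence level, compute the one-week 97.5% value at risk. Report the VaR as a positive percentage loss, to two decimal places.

4.08

r̄ = (0.02 + 0.51 + 5.2 − 0.6 − 0.97) / 5 = 4.160 / 5 = 0.8320%
Sample σ = √[Σ(r − r̄)² / 4] = √[25.1403 / 4] = √6.2851 = 2.5070%
VaR = −(r̄ − z·σ) = −(0.8320 − 1.960 × 2.5070) = −(-4.0817) = 4.0817%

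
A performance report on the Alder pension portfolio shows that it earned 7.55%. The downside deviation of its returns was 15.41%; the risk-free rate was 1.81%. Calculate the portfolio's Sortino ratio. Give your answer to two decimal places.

Sortino = (Rp − Rf) / σd = (7.55% − 1.81%) / 15.41% = 5.74% / 15.41% = 0.3725

0.37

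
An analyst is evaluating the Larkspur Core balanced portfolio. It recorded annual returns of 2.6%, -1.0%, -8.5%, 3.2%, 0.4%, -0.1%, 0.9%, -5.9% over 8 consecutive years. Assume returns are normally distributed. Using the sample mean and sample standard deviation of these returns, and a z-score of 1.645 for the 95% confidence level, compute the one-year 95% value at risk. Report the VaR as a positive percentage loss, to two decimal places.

r̄ = (2.6 − 1 − 8.5 + 3.2 + 0.4 − 0.1 + 0.9 − 5.9) / 8 = -1.0500%
Σ(r − r̄)² = (2.6 − (-1.0500))² + (-1 − (-1.0500))² + (-8.5 − (-1.0500))² + … = 117.2200
σ = √[117.2200 / 7] = 4.0922%
VaR = −(r̄ − z·σ) = −(-1.0500 − 1.645 × 4.0922) = −(-7.7817) = 7.7817%

7.78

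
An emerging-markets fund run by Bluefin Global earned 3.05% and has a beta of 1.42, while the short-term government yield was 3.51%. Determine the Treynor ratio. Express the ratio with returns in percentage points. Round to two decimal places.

-0.32

Treynor = (Rp − Rf) / β = (3.05% − 3.51%) / 1.42 = -0.46 / 1.42 = -0.3239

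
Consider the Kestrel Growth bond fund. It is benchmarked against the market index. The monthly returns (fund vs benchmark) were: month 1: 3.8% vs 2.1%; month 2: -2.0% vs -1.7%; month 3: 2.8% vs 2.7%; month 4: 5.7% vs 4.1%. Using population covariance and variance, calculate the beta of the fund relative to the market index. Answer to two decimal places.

1.29

r̄p = 2.5750%,  r̄m = 1.8000%
Cov = Σ(rp − r̄p)(rm − r̄m) / 4 = 5.9425
Var(rm) = Σ(rm − r̄m)² / 4 = 4.6100
β = Cov / Var = 5.9425 / 4.6100 = 1.2890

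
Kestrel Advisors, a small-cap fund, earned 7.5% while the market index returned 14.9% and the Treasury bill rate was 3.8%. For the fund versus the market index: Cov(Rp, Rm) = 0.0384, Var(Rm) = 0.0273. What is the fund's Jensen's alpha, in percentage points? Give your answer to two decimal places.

β = Cov / Var = 0.0384 / 0.0273 = 1.4066
E[R] = Rf + β(Rm − Rf) = 3.8% + 1.4066 × (14.9% − 3.8%) = 19.4133%
α = Rp − E[R] = 7.5% − 19.4133% = -11.9133

-11.91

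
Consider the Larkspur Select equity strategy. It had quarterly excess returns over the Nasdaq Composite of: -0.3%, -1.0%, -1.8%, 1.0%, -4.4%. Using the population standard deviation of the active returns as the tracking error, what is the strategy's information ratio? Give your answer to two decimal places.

Mean return μ = -6.50 / 5 = -1.3000%
Σ(r − μ)² = 16.2400; population σ = √(16.2400/5) = 1.8022%
IR = μ / tracking error = -1.3000 / 1.8022 = -0.7213

-0.72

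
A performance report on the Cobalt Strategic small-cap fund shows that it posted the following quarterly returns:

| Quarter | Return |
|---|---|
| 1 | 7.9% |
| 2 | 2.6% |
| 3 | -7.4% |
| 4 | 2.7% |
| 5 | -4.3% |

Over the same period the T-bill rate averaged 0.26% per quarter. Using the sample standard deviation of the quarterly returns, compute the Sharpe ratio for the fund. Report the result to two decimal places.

μ = (7.9 + 2.6 − 7.4 + 2.7 − 4.3) / 5 = 0.3000%
Σ(r − μ)² = (7.9 − 0.3000)² + (2.6 − 0.3000)² + (-7.4 − 0.3000)² + … = 149.2600
sample σ = √(149.2600 / 4) = √37.3150 = 6.1086%
Sharpe = (μ − rf) / σ = (0.3000 − 0.26) / 6.1086 = 0.0400 / 6.1086 = 0.0065

0.01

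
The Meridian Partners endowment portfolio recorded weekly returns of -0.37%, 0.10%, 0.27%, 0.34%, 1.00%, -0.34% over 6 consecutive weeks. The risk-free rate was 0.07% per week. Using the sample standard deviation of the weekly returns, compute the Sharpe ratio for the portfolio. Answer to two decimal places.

r̄ = (-0.37 + 0.1 + 0.27 + 0.34 + 1 − 0.34) / 6 = 1.000 / 6 = 0.1667%
Σ(r − r̄)² = (-0.37 − 0.1667)² + (0.1 − 0.1667)² + … = 1.2843
σ = √[1.2843 / 5] = 0.5068%
Sharpe = (r̄ − rf) / σ = (0.1667 − 0.07) / 0.5068 = 0.0967 / 0.5068 = 0.1908

0.19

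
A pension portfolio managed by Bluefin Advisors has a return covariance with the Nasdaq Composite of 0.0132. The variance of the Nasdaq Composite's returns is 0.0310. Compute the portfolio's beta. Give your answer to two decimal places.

β = Cov(Rp, Rm) / Var(Rm) = 0.0132 / 0.0310 = 0.4258

0.43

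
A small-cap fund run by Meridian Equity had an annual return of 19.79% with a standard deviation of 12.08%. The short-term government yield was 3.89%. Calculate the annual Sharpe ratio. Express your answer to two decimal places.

1.32

Sharpe = (Rp − Rf) / σp = (19.79% − 3.89%) / 12.08% = 15.90% / 12.08% = 1.3162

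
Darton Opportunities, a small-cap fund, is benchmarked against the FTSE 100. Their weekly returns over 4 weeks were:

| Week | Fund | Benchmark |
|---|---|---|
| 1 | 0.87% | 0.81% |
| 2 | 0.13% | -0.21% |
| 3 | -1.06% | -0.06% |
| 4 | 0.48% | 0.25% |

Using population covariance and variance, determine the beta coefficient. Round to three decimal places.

1.275

r̄p = 0.1050%,  r̄m = 0.1975%
Cov = Σ(rp − r̄p)(rm − r̄m) / 4 = 0.1945
Var(rm) = Σ(rm − r̄m)² / 4 = 0.1526
β = Cov / Var = 0.1945 / 0.1526 = 1.2746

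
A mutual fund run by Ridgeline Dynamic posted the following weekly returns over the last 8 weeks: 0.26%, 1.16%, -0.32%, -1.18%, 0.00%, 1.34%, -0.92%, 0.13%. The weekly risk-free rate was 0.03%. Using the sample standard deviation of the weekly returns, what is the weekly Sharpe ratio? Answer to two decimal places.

r̄ = (0.26 + 1.16 − 0.32 − 1.18 + 0 + 1.34 − 0.92 + 0.13) / 8 = 0.470 / 8 = 0.0588%
Σ(r − r̄)² = 5.5393; sample σ = √(5.5393/7) = 0.8896%
Sharpe = (r̄ − rf) / σ = (0.0588 − 0.03) / 0.8896 = 0.0288 / 0.8896 = 0.0324

0.03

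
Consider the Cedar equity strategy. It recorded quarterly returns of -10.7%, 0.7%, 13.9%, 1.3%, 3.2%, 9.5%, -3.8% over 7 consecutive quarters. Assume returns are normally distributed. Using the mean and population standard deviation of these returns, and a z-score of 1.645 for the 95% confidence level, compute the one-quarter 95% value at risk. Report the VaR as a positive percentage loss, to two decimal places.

Mean return r̄ = 14.10 / 7 = 2.0143%
Σ(r − r̄)² = (-10.7 − 2.0143)² + (0.7 − 2.0143)² + (13.9 − 2.0143)² + … = 396.4086
σ = √[396.4086 / 7] = 7.5253%
VaR = −(r̄ − z·σ) = −(2.0143 − 1.645 × 7.5253) = −(-10.3648) = 10.3648%

10.36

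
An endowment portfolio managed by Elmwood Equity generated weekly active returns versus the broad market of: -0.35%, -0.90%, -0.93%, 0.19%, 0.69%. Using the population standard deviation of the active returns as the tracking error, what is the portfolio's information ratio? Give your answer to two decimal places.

-0.41

μ = (-0.35 − 0.9 − 0.93 + 0.19 + 0.69) / 5 = -0.2600%
Σ(r − μ)² = (-0.35 − (-0.2600))² + (-0.9 − (-0.2600))² + … = 1.9716
population σ = √(1.9716 / 5) = √0.3943 = 0.6279%
IR = μ / tracking error = -0.2600 / 0.6279 = -0.4141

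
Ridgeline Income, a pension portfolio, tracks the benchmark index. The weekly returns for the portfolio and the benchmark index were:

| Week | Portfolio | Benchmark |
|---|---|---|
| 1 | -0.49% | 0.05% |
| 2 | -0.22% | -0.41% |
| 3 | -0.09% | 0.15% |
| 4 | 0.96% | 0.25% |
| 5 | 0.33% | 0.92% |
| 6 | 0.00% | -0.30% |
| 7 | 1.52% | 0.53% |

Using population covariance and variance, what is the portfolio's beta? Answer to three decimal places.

r̄p = 0.2871%,  r̄m = 0.1700%
Cov = Σ(rp − r̄p)(rm − r̄m) / 7 = 0.1514
Var(rm) = Σ(rm − r̄m)² / 7 = 0.1815
β = Cov / Var = 0.1514 / 0.1815 = 0.8342

0.834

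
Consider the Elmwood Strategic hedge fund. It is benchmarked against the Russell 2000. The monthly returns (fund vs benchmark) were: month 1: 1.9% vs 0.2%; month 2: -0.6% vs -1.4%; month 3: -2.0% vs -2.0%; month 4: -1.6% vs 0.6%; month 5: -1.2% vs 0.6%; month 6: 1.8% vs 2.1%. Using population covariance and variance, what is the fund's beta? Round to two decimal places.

r̄p = -0.2833%,  r̄m = 0.0167%
Cov = Σ(rp − r̄p)(rm − r̄m) / 6 = 1.2247
Var(rm) = Σ(rm − r̄m)² / 6 = 1.8547
β = Cov / Var = 1.2247 / 1.8547 = 0.6603

0.66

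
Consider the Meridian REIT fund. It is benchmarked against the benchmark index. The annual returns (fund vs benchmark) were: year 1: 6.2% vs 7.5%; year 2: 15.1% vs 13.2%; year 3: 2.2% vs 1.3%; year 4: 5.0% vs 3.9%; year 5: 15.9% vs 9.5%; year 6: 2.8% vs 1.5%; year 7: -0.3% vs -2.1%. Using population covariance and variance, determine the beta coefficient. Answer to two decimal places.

1.11

r̄p = 6.7000%,  r̄m = 4.9714%
Cov = Σ(rp − r̄p)(rm − r̄m) / 7 = 27.2714
Var(rm) = Σ(rm − r̄m)² / 7 = 24.4706
β = Cov / Var = 27.2714 / 24.4706 = 1.1145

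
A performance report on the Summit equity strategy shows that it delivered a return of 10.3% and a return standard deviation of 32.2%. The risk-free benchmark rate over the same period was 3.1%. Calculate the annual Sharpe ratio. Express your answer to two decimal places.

0.22

Sharpe = (Rp − Rf) / σp = (10.3% − 3.1%) / 32.2% = 7.20% / 32.2% = 0.2236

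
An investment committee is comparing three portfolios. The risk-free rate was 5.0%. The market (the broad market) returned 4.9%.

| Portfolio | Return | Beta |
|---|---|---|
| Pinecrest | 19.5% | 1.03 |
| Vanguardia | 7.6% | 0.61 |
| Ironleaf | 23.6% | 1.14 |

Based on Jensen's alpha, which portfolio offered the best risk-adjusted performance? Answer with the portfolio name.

Pinecrest: α = 19.5% − [5.0% + 1.03 × (4.9% − 5.0%)] = 14.603
Vanguardia: α = 7.6% − [5.0% + 0.61 × (4.9% − 5.0%)] = 2.661
Ironleaf: α = 23.6% − [5.0% + 1.14 × (4.9% − 5.0%)] = 18.714
Highest: Ironleaf (18.714).

Ironleaf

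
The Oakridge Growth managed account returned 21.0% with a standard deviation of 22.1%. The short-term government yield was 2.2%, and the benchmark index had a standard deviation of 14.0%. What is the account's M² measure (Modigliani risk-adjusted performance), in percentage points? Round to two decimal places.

14.11

Sharpe = (Rp − Rf) / σp = (21.0% − 2.2%) / 22.1% = 0.8507
M² = Rf + Sharpe × σm = 2.2% + 0.8507 × 14.0% = 14.1098%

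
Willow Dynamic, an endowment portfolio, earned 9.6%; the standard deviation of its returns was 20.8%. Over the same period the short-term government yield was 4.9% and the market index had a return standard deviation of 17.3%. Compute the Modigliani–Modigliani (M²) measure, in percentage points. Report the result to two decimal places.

8.81

Sharpe = (Rp − Rf) / σp = (9.6% − 4.9%) / 20.8% = 0.2260
M² = Rf + Sharpe × σm = 4.9% + 0.2260 × 17.3% = 8.8098%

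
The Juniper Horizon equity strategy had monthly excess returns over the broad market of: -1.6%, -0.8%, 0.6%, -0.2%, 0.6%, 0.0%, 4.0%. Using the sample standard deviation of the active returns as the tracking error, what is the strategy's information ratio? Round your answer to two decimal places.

μ = (-1.6 − 0.8 + 0.6 − 0.2 + 0.6 + 0 + 4) / 7 = 0.3714%
Σ(r − μ)² = (-1.6 − 0.3714)² + (-0.8 − 0.3714)² + (0.6 − 0.3714)² + … = 18.9943
sample σ = √(18.9943 / 6) = √3.1657 = 1.7792%
IR = μ / tracking error = 0.3714 / 1.7792 = 0.2087

0.21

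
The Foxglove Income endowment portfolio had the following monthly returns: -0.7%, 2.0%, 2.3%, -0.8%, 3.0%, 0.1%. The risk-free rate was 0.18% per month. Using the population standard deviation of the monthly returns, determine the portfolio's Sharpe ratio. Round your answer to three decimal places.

Mean return r̄ = 5.90 / 6 = 0.9833%
Population σ = √[Σ(r − r̄)² / 6] = √[13.6283 / 6] = √2.2714 = 1.5071%
Sharpe = (r̄ − rf) / σ = (0.9833 − 0.18) / 1.5071 = 0.8033 / 1.5071 = 0.5330

0.533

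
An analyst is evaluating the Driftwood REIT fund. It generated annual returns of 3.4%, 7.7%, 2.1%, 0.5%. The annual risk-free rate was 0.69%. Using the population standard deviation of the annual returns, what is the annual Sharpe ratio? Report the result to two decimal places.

1.02

μ = (3.4 + 7.7 + 2.1 + 0.5) / 4 = 13.70 / 4 = 3.4250%
Σ(r − μ)² = (3.4 − 3.4250)² + (7.7 − 3.4250)² + … = 28.5875
population σ = √(28.5875 / 4) = √7.1469 = 2.6734%
Sharpe = (μ − rf) / σ = (3.4250 − 0.69) / 2.6734 = 2.7350 / 2.6734 = 1.0230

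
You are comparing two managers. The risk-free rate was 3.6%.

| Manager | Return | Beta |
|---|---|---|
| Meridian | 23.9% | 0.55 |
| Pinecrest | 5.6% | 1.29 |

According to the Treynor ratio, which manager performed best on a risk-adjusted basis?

Meridian: Treynor = (23.9% − 3.6%) / 0.55 = 36.909
Pinecrest: Treynor = (5.6% − 3.6%) / 1.29 = 1.550
Highest: Meridian (36.909).

Meridian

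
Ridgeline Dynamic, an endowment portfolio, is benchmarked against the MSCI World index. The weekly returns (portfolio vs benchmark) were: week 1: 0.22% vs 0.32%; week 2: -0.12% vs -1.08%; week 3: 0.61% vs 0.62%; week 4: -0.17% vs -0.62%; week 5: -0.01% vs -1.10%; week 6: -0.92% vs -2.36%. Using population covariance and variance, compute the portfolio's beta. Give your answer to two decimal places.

0.44

r̄p = -0.0650%,  r̄m = -0.7033%
Cov = Σ(rp − r̄p)(rm − r̄m) / 6 = 0.4319
Var(rm) = Σ(rm − r̄m)² / 6 = 0.9749
β = Cov / Var = 0.4319 / 0.9749 = 0.4430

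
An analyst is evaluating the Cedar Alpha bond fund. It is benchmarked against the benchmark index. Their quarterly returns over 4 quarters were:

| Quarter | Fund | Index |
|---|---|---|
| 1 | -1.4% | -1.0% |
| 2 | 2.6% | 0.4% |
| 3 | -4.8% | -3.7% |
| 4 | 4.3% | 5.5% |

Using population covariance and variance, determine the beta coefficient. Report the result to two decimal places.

0.98

r̄p = 0.1750%,  r̄m = 0.3000%
Cov = Σ(rp − r̄p)(rm − r̄m) / 4 = 10.9100
Var(rm) = Σ(rm − r̄m)² / 4 = 11.1850
β = Cov / Var = 10.9100 / 11.1850 = 0.9754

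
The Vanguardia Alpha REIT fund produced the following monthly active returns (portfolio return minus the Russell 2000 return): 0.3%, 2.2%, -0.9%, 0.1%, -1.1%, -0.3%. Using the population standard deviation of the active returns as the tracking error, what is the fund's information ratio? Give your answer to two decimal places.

μ = (0.3 + 2.2 − 0.9 + 0.1 − 1.1 − 0.3) / 6 = 0.30 / 6 = 0.0500%
Population std dev = √[7.0350 / 6] = 1.0828%
IR = μ / tracking error = 0.0500 / 1.0828 = 0.0462

0.05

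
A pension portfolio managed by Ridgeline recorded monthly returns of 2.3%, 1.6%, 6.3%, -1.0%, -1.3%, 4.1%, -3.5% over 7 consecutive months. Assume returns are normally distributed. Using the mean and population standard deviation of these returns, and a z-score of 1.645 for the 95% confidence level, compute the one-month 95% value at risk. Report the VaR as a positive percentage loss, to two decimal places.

Mean return μ = 8.50 / 7 = 1.2143%
Σ(r − μ)² = 68.9686; population σ = √(68.9686/7) = 3.1389%
VaR = −(μ − z·σ) = −(1.2143 − 1.645 × 3.1389) = −(-3.9492) = 3.9492%

3.95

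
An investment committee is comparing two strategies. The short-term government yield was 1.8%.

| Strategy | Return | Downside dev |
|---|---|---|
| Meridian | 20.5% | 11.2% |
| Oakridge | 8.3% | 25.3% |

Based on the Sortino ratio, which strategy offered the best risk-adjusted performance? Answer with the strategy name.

Meridian

Meridian: Sortino ratio = (20.5% − 1.8%) / 11.2% = 1.670
Oakridge: Sortino ratio = (8.3% − 1.8%) / 25.3% = 0.257
Highest: Meridian (1.670).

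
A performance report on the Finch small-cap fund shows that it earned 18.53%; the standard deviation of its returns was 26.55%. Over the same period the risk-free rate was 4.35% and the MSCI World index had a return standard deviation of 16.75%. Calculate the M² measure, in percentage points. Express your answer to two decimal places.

Sharpe = (Rp − Rf) / σp = (18.53% − 4.35%) / 26.55% = 0.5341
M² = Rf + Sharpe × σm = 4.35% + 0.5341 × 16.75% = 13.2962%

13.30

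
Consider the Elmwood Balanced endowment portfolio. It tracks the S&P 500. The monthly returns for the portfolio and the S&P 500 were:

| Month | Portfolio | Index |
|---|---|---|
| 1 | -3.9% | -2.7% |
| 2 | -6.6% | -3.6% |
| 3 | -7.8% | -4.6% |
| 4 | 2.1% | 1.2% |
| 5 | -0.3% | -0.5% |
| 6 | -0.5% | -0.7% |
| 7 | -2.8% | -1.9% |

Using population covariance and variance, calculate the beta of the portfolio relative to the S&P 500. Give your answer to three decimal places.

1.778

r̄p = -2.8286%,  r̄m = -1.8286%
Cov = Σ(rp − r̄p)(rm − r̄m) / 7 = 6.0435
Var(rm) = Σ(rm − r̄m)² / 7 = 3.3992
β = Cov / Var = 6.0435 / 3.3992 = 1.7779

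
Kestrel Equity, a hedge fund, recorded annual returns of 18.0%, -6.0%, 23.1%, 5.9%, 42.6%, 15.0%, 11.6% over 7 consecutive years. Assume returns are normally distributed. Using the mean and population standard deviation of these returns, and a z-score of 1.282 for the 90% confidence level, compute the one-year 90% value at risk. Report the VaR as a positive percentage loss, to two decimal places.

r̄ = (18 − 6 + 23.1 + 5.9 + 42.6 + 15 + 11.6) / 7 = 110.20 / 7 = 15.7429%
Population σ = √[Σ(r − r̄)² / 7] = √[1367.8771 / 7] = √195.4110 = 13.9789%
VaR = −(r̄ − z·σ) = −(15.7429 − 1.282 × 13.9789) = −(-2.1780) = 2.1780%

2.18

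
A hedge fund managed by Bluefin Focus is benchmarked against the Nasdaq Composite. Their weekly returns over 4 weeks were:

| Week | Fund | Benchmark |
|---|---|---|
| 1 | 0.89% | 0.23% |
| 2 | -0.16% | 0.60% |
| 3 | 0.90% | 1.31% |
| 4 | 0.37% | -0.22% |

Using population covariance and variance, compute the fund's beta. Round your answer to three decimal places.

r̄p = 0.5000%,  r̄m = 0.4800%
Cov = Σ(rp − r̄p)(rm − r̄m) / 4 = 0.0616
Var(rm) = Σ(rm − r̄m)² / 4 = 0.3140
β = Cov / Var = 0.0616 / 0.3140 = 0.1962

0.196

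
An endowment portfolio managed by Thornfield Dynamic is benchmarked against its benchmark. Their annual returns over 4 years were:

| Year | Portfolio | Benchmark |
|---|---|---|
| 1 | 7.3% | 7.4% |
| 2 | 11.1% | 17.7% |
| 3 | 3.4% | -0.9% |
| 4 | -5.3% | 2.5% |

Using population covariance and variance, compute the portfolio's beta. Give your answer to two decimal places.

0.63

r̄p = 4.1250%,  r̄m = 6.6750%
Cov = Σ(rp − r̄p)(rm − r̄m) / 4 = 31.0106
Var(rm) = Σ(rm − r̄m)² / 4 = 49.2219
β = Cov / Var = 31.0106 / 49.2219 = 0.6300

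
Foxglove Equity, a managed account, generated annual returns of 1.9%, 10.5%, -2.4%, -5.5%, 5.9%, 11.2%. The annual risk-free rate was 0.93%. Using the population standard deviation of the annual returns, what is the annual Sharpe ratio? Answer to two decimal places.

μ = (1.9 + 10.5 − 2.4 − 5.5 + 5.9 + 11.2) / 6 = 3.6000%
Population σ = √[Σ(r − μ)² / 6] = √[232.3600 / 6] = √38.7267 = 6.2231%
Sharpe = (μ − rf) / σ = (3.6000 − 0.93) / 6.2231 = 2.6700 / 6.2231 = 0.4290

0.43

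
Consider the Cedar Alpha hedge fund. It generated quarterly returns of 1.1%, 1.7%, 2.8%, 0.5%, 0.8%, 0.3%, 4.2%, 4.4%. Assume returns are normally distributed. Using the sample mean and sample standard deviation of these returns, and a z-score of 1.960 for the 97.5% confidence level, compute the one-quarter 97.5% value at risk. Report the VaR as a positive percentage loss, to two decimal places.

1.23

Mean return r̄ = 15.80 / 8 = 1.9750%
Sample σ = √[Σ(r − r̄)² / 7] = √[18.7150 / 7] = √2.6736 = 1.6351%
VaR = −(r̄ − z·σ) = −(1.9750 − 1.960 × 1.6351) = −(-1.2298) = 1.2298%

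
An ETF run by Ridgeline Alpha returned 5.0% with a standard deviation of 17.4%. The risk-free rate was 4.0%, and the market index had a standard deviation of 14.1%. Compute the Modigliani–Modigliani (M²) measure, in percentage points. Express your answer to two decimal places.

Sharpe = (Rp − Rf) / σp = (5.0% − 4.0%) / 17.4% = 0.0575
M² = Rf + Sharpe × σm = 4.0% + 0.0575 × 14.1% = 4.8108%

4.81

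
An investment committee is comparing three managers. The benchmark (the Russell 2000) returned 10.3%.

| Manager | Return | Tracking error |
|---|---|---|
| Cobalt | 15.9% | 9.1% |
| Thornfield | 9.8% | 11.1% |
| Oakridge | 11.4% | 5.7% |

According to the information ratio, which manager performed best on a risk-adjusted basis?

Cobalt

Cobalt: IR = (15.9% − 10.3%) / 9.1% = 0.615
Thornfield: IR = (9.8% − 10.3%) / 11.1% = -0.045
Oakridge: IR = (11.4% − 10.3%) / 5.7% = 0.193
Highest: Cobalt (0.615).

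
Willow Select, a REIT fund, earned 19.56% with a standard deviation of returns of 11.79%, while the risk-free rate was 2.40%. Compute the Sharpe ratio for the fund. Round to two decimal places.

1.46

Sharpe = (Rp − Rf) / σp = (19.56% − 2.40%) / 11.79% = 17.16% / 11.79% = 1.4555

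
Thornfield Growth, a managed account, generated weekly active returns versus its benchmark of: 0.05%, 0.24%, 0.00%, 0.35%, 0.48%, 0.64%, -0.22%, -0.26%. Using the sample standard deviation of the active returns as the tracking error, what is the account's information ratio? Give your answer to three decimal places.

0.494

r̄ = (0.05 + 0.24 + 0 + 0.35 + 0.48 + 0.64 − 0.22 − 0.26) / 8 = 1.280 / 8 = 0.1600%
Σ(r − r̄)² = (0.05 − 0.1600)² + (0.24 − 0.1600)² + … = 0.7338
sample σ = √(0.7338 / 7) = √0.1048 = 0.3237%
IR = r̄ / tracking error = 0.1600 / 0.3237 = 0.4943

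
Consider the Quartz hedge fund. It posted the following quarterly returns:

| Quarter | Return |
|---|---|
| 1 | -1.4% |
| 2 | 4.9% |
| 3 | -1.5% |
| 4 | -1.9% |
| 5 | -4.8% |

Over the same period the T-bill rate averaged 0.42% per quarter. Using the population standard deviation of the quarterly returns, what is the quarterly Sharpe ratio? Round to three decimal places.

Mean return μ = -4.70 / 5 = -0.9400%
Σ(r − μ)² = (-1.4 − (-0.9400))² + (4.9 − (-0.9400))² + … = 50.4520
σ = √[50.4520 / 5] = 3.1765%
Sharpe = (μ − rf) / σ = (-0.9400 − 0.42) / 3.1765 = -1.3600 / 3.1765 = -0.4281

-0.428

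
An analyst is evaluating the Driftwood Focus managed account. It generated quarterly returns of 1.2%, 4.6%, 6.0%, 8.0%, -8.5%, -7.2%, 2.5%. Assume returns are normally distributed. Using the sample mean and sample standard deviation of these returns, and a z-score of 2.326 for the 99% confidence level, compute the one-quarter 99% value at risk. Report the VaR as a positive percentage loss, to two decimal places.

13.97

r̄ = (1.2 + 4.6 + 6 + 8 − 8.5 − 7.2 + 2.5) / 7 = 0.9429%
Σ(r − r̄)² = (1.2 − 0.9429)² + (4.6 − 0.9429)² + (6 − 0.9429)² + … = 246.7171
σ = √[246.7171 / 6] = 6.4125%
VaR = −(r̄ − z·σ) = −(0.9429 − 2.326 × 6.4125) = −(-13.9726) = 13.9726%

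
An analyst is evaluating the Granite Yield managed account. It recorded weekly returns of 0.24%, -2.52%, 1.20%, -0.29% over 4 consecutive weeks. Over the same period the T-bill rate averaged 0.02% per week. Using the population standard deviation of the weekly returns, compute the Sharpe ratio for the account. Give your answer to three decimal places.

r̄ = (0.24 − 2.52 + 1.2 − 0.29) / 4 = -0.3425%
Population std dev = √[7.4629 / 4] = 1.3659%
Sharpe = (r̄ − rf) / σ = (-0.3425 − 0.02) / 1.3659 = -0.3625 / 1.3659 = -0.2654

-0.265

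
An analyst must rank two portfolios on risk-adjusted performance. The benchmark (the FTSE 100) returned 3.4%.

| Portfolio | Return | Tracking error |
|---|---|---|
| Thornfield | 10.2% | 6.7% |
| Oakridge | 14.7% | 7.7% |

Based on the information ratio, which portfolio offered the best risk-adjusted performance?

Thornfield: IR = (10.2% − 3.4%) / 6.7% = 1.015
Oakridge: IR = (14.7% − 3.4%) / 7.7% = 1.468
Highest: Oakridge (1.468).

Oakridge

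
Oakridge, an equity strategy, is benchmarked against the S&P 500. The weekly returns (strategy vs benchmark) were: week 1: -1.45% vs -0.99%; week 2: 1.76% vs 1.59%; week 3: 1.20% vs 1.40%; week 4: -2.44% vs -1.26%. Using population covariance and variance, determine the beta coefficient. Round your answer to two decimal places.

1.32

r̄p = -0.2325%,  r̄m = 0.1850%
Cov = Σ(rp − r̄p)(rm − r̄m) / 4 = 2.2901
Var(rm) = Σ(rm − r̄m)² / 4 = 1.7297
β = Cov / Var = 2.2901 / 1.7297 = 1.3240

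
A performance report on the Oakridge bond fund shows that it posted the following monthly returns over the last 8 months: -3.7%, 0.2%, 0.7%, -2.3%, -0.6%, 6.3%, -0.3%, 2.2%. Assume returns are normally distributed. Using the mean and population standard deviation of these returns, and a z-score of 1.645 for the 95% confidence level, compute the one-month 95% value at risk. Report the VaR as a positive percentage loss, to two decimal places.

4.33

r̄ = (-3.7 + 0.2 + 0.7 − 2.3 − 0.6 + 6.3 − 0.3 + 2.2) / 8 = 0.3125%
Σ(r − r̄)² = (-3.7 − 0.3125)² + (0.2 − 0.3125)² + … = 63.7088
population σ = √(63.7088 / 8) = √7.9636 = 2.8220%
VaR = −(r̄ − z·σ) = −(0.3125 − 1.645 × 2.8220) = −(-4.3297) = 4.3297%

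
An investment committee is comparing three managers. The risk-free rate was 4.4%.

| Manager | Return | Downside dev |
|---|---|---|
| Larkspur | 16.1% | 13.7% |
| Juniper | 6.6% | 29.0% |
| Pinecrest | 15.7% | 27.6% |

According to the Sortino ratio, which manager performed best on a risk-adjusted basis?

Larkspur

Larkspur: Sortino ratio = (16.1% − 4.4%) / 13.7% = 0.854
Juniper: Sortino ratio = (6.6% − 4.4%) / 29.0% = 0.076
Pinecrest: Sortino ratio = (15.7% − 4.4%) / 27.6% = 0.409
Highest: Larkspur (0.854).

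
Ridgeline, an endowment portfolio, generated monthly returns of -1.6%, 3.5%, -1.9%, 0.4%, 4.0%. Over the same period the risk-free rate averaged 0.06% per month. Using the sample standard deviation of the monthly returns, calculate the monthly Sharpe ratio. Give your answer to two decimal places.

0.30

μ = (-1.6 + 3.5 − 1.9 + 0.4 + 4) / 5 = 4.40 / 5 = 0.8800%
Σ(r − μ)² = (-1.6 − 0.8800)² + (3.5 − 0.8800)² + … = 30.7080
sample σ = √(30.7080 / 4) = √7.6770 = 2.7707%
Sharpe = (μ − rf) / σ = (0.8800 − 0.06) / 2.7707 = 0.8200 / 2.7707 = 0.2960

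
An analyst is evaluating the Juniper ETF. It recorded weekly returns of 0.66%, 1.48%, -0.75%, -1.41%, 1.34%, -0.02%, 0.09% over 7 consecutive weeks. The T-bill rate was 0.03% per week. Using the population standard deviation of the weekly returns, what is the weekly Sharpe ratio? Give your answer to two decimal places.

0.17

r̄ = (0.66 + 1.48 − 0.75 − 1.41 + 1.34 − 0.02 + 0.09) / 7 = 1.390 / 7 = 0.1986%
Population σ = √[Σ(r − r̄)² / 7] = √[6.7047 / 7] = √0.9578 = 0.9787%
Sharpe = (r̄ − rf) / σ = (0.1986 − 0.03) / 0.9787 = 0.1686 / 0.9787 = 0.1723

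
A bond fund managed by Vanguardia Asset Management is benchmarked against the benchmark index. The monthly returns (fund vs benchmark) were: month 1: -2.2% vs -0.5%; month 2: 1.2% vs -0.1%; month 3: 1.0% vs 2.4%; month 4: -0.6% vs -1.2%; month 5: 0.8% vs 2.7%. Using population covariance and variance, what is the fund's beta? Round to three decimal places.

0.487

r̄p = 0.0400%,  r̄m = 0.6600%
Cov = Σ(rp − r̄p)(rm − r̄m) / 5 = 1.2256
Var(rm) = Σ(rm − r̄m)² / 5 = 2.5144
β = Cov / Var = 1.2256 / 2.5144 = 0.4874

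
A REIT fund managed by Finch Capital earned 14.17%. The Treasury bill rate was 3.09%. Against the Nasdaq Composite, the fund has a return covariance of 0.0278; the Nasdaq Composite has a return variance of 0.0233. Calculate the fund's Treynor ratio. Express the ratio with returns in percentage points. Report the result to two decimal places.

β = Cov / Var = 0.0278 / 0.0233 = 1.1931
Treynor = (Rp − Rf) / β = (14.17% − 3.09%) / 1.1931 = 11.08 / 1.1931 = 9.2867

9.29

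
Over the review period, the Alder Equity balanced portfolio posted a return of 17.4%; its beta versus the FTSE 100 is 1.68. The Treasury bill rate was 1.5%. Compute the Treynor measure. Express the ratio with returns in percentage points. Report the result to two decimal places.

Treynor = (Rp − Rf) / β = (17.4% − 1.5%) / 1.68 = 15.90 / 1.68 = 9.4643

9.46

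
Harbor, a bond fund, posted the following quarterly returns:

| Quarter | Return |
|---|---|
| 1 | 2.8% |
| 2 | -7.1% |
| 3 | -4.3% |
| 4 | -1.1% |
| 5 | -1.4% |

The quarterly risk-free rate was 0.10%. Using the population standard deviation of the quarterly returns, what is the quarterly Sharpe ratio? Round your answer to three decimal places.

-0.698

Mean return μ = -11.10 / 5 = -2.2200%
Population σ = √[Σ(r − μ)² / 5] = √[55.2680 / 5] = √11.0536 = 3.3247%
Sharpe = (μ − rf) / σ = (-2.2200 − 0.1) / 3.3247 = -2.3200 / 3.3247 = -0.6978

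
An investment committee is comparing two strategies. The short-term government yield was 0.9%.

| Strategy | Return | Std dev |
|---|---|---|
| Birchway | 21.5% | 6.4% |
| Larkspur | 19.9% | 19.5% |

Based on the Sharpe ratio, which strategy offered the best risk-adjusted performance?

Birchway: Sharpe ratio = (21.5% − 0.9%) / 6.4% = 3.219
Larkspur: Sharpe ratio = (19.9% − 0.9%) / 19.5% = 0.974
Highest: Birchway (3.219).

Birchway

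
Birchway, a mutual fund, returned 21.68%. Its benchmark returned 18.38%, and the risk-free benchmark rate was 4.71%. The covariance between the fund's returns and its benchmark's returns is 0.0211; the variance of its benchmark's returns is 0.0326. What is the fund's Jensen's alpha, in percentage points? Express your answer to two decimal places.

8.12

β = Cov / Var = 0.0211 / 0.0326 = 0.6472
E[R] = Rf + β(Rm − Rf) = 4.71% + 0.6472 × (18.38% − 4.71%) = 13.5572%
α = Rp − E[R] = 21.68% − 13.5572% = 8.1228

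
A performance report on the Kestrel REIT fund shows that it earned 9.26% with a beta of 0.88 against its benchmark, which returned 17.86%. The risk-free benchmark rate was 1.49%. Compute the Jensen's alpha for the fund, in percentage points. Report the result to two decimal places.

CAPM expected return = Rf + β(Rm − Rf) = 1.49% + 0.88 × (17.86% − 1.49%) = 1.49 + 0.88 × 16.37 = 15.8956%
Jensen's α = Rp − E[R] = 9.26% − 15.8956% = -6.6356

-6.64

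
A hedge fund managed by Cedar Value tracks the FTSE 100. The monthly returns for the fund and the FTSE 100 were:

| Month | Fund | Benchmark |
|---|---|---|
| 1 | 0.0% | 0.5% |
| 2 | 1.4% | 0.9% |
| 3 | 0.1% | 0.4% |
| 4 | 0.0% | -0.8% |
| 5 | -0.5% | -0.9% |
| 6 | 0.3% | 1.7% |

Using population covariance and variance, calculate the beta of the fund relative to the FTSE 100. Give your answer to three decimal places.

r̄p = 0.2167%,  r̄m = 0.3000%
Cov = Σ(rp − r̄p)(rm − r̄m) / 6 = 0.3117
Var(rm) = Σ(rm − r̄m)² / 6 = 0.8367
β = Cov / Var = 0.3117 / 0.8367 = 0.3725

0.373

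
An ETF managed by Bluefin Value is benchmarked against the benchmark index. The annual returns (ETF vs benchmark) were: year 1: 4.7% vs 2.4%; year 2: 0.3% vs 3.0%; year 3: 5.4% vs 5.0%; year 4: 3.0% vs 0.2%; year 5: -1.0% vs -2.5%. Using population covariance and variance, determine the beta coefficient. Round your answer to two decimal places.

r̄p = 2.4800%,  r̄m = 1.6200%
Cov = Σ(rp − r̄p)(rm − r̄m) / 5 = 4.4384
Var(rm) = Σ(rm − r̄m)² / 5 = 6.5856
β = Cov / Var = 4.4384 / 6.5856 = 0.6740

0.67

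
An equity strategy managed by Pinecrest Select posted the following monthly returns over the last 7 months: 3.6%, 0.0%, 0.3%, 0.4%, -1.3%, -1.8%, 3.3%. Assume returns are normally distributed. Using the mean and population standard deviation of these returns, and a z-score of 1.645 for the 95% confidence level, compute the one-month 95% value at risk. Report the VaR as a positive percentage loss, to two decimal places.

2.54

r̄ = (3.6 + 0 + 0.3 + 0.4 − 1.3 − 1.8 + 3.3) / 7 = 4.50 / 7 = 0.6429%
Σ(r − r̄)² = (3.6 − 0.6429)² + (0 − 0.6429)² + … = 26.1371
population σ = √(26.1371 / 7) = √3.7339 = 1.9323%
VaR = −(r̄ − z·σ) = −(0.6429 − 1.645 × 1.9323) = −(-2.5357) = 2.5357%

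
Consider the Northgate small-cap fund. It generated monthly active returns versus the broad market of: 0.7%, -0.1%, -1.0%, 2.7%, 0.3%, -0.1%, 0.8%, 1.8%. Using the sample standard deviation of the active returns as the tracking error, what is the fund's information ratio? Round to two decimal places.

0.55

μ = (0.7 − 0.1 − 1 + 2.7 + 0.3 − 0.1 + 0.8 + 1.8) / 8 = 0.6375%
Sample σ = √[Σ(r − μ)² / 7] = √[9.5188 / 7] = √1.3598 = 1.1661%
IR = μ / tracking error = 0.6375 / 1.1661 = 0.5467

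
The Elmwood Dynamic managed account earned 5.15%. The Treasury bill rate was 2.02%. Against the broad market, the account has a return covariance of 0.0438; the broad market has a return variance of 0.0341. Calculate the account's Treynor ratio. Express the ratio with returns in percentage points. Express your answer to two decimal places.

2.44

β = Cov / Var = 0.0438 / 0.0341 = 1.2845
Treynor = (Rp − Rf) / β = (5.15% − 2.02%) / 1.2845 = 3.13 / 1.2845 = 2.4367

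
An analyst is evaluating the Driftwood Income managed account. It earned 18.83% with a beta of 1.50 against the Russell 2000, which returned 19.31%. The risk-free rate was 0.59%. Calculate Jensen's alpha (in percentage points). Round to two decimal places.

-9.84

CAPM expected return = Rf + β(Rm − Rf) = 0.59% + 1.50 × (19.31% − 0.59%) = 0.59 + 1.50 × 18.72 = 28.6700%
Jensen's α = Rp − E[R] = 18.83% − 28.6700% = -9.8400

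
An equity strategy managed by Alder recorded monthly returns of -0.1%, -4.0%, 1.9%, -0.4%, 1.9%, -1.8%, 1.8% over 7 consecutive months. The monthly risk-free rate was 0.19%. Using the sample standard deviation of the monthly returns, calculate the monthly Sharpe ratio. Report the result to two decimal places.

μ = (-0.1 − 4 + 1.9 − 0.4 + 1.9 − 1.8 + 1.8) / 7 = -0.70 / 7 = -0.1000%
Σ(r − μ)² = (-0.1 − (-0.1000))² + (-4 − (-0.1000))² + (1.9 − (-0.1000))² + … = 29.8000
σ = √[29.8000 / 6] = 2.2286%
Sharpe = (μ − rf) / σ = (-0.1000 − 0.19) / 2.2286 = -0.2900 / 2.2286 = -0.1301

-0.13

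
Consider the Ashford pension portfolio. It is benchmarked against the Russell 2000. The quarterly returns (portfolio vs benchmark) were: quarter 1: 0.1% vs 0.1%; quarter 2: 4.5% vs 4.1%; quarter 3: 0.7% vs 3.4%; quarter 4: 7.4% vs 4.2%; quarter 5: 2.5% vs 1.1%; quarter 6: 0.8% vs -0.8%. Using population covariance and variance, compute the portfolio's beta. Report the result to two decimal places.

r̄p = 2.6667%,  r̄m = 2.0167%
Cov = Σ(rp − r̄p)(rm − r̄m) / 6 = 3.6272
Var(rm) = Σ(rm − r̄m)² / 6 = 3.9114
β = Cov / Var = 3.6272 / 3.9114 = 0.9273

0.93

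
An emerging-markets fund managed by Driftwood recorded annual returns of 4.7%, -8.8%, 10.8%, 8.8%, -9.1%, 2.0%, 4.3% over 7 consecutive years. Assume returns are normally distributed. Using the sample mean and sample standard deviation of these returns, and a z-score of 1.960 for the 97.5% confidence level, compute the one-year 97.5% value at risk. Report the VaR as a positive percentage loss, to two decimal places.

13.70

r̄ = (4.7 − 8.8 + 10.8 + 8.8 − 9.1 + 2 + 4.3) / 7 = 12.70 / 7 = 1.8143%
Σ(r − r̄)² = (4.7 − 1.8143)² + (-8.8 − 1.8143)² + … = 375.8686
sample σ = √(375.8686 / 6) = √62.6448 = 7.9148%
VaR = −(r̄ − z·σ) = −(1.8143 − 1.960 × 7.9148) = −(-13.6987) = 13.6987%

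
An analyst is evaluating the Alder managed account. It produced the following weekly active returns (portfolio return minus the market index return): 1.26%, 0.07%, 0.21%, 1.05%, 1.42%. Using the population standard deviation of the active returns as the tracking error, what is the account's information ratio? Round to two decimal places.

r̄ = (1.26 + 0.07 + 0.21 + 1.05 + 1.42) / 5 = 4.010 / 5 = 0.8020%
Σ(r − r̄)² = 1.5395; population σ = √(1.5395/5) = 0.5549%
IR = r̄ / tracking error = 0.8020 / 0.5549 = 1.4453

1.45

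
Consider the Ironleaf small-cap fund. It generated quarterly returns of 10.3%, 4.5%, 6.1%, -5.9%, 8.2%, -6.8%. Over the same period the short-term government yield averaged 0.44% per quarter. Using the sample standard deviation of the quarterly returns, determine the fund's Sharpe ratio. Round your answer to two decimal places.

0.31

r̄ = (10.3 + 4.5 + 6.1 − 5.9 + 8.2 − 6.8) / 6 = 2.7333%
Σ(r − r̄)² = (10.3 − 2.7333)² + (4.5 − 2.7333)² + … = 267.0133
σ = √[267.0133 / 5] = 7.3077%
Sharpe = (r̄ − rf) / σ = (2.7333 − 0.44) / 7.3077 = 2.2933 / 7.3077 = 0.3138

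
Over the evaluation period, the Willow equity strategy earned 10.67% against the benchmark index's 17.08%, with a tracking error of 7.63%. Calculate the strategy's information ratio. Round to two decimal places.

-0.84

IR = (Rp − Rb) / TE = (10.67% − 17.08%) / 7.63% = -6.41% / 7.63% = -0.8401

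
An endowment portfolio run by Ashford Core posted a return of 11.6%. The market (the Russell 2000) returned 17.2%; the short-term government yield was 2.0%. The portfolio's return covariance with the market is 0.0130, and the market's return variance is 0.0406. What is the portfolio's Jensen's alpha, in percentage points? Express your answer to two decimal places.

4.73

β = Cov / Var = 0.0130 / 0.0406 = 0.3202
E[R] = Rf + β(Rm − Rf) = 2.0% + 0.3202 × (17.2% − 2.0%) = 6.8670%
α = Rp − E[R] = 11.6% − 6.8670% = 4.7330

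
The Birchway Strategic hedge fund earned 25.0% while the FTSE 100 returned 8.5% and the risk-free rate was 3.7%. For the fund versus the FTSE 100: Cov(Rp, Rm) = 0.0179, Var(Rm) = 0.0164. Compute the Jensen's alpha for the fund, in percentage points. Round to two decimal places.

β = Cov / Var = 0.0179 / 0.0164 = 1.0915
E[R] = Rf + β(Rm − Rf) = 3.7% + 1.0915 × (8.5% − 3.7%) = 8.9392%
α = Rp − E[R] = 25.0% − 8.9392% = 16.0608

16.06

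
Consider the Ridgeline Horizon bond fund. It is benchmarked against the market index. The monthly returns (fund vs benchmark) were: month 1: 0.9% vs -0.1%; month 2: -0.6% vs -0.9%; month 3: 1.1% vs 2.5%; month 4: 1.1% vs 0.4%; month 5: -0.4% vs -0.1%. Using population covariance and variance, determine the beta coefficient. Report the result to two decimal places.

r̄p = 0.4200%,  r̄m = 0.3600%
Cov = Σ(rp − r̄p)(rm − r̄m) / 5 = 0.5848
Var(rm) = Σ(rm − r̄m)² / 5 = 1.3184
β = Cov / Var = 0.5848 / 1.3184 = 0.4436

0.44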